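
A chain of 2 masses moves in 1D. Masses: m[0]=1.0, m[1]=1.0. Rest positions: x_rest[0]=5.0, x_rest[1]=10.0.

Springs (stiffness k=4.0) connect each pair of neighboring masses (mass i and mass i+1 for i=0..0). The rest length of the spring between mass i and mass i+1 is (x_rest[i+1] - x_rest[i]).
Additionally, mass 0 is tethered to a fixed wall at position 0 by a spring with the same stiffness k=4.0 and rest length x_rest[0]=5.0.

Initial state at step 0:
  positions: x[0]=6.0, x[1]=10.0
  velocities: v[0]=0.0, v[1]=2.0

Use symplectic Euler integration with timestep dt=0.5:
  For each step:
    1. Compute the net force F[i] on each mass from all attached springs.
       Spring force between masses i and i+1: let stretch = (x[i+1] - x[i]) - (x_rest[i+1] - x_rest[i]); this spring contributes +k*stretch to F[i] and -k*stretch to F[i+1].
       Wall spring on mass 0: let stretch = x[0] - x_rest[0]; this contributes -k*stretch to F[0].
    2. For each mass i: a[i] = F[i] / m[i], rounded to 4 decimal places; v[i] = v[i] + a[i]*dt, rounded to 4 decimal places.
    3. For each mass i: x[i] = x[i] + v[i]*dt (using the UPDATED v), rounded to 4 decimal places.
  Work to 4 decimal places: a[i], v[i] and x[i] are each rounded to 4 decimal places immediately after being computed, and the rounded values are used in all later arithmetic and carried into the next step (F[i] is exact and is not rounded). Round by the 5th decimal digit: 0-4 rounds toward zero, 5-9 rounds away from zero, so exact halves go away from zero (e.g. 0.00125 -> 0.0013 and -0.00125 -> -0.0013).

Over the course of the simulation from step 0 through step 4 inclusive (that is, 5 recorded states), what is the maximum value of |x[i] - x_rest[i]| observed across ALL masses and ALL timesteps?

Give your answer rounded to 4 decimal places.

Step 0: x=[6.0000 10.0000] v=[0.0000 2.0000]
Step 1: x=[4.0000 12.0000] v=[-4.0000 4.0000]
Step 2: x=[6.0000 11.0000] v=[4.0000 -2.0000]
Step 3: x=[7.0000 10.0000] v=[2.0000 -2.0000]
Step 4: x=[4.0000 11.0000] v=[-6.0000 2.0000]
Max displacement = 2.0000

Answer: 2.0000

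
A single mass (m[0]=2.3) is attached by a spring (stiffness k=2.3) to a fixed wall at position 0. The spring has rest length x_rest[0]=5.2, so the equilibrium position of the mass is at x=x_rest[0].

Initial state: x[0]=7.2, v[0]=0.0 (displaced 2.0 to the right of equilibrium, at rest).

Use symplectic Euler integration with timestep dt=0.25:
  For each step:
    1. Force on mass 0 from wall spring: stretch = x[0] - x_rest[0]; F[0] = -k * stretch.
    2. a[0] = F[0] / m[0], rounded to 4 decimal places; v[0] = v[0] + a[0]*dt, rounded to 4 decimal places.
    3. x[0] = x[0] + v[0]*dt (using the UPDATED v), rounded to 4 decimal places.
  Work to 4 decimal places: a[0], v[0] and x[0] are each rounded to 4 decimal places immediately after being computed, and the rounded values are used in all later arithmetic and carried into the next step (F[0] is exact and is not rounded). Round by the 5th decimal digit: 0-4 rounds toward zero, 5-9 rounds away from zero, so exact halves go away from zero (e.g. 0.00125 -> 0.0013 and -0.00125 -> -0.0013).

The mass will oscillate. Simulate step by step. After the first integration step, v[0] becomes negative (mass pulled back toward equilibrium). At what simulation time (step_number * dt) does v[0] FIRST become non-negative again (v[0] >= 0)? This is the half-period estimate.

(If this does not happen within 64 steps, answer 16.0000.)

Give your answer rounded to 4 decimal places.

Answer: 3.2500

Derivation:
Step 0: x=[7.2000] v=[0.0000]
Step 1: x=[7.0750] v=[-0.5000]
Step 2: x=[6.8328] v=[-0.9688]
Step 3: x=[6.4886] v=[-1.3770]
Step 4: x=[6.0638] v=[-1.6992]
Step 5: x=[5.5850] v=[-1.9152]
Step 6: x=[5.0821] v=[-2.0115]
Step 7: x=[4.5866] v=[-1.9820]
Step 8: x=[4.1294] v=[-1.8287]
Step 9: x=[3.7391] v=[-1.5611]
Step 10: x=[3.4401] v=[-1.1959]
Step 11: x=[3.2511] v=[-0.7559]
Step 12: x=[3.1839] v=[-0.2687]
Step 13: x=[3.2427] v=[0.2353]
First v>=0 after going negative at step 13, time=3.2500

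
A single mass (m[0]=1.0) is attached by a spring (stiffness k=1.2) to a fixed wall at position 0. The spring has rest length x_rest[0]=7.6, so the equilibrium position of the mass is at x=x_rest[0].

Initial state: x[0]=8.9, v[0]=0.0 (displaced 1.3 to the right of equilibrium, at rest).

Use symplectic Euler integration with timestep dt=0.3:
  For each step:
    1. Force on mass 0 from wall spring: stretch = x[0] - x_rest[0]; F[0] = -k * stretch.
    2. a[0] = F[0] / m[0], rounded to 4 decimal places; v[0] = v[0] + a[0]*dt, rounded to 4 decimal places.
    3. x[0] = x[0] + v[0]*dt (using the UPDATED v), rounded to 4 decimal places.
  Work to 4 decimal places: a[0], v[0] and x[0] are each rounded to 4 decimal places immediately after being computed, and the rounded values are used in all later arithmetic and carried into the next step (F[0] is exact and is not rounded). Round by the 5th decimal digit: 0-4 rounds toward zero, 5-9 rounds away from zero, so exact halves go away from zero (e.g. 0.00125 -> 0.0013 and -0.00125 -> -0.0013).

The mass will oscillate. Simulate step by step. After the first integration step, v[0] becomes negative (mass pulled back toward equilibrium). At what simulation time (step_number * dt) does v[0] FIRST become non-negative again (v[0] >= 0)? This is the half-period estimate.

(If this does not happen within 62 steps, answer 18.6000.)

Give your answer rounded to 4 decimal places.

Step 0: x=[8.9000] v=[0.0000]
Step 1: x=[8.7596] v=[-0.4680]
Step 2: x=[8.4940] v=[-0.8855]
Step 3: x=[8.1318] v=[-1.2073]
Step 4: x=[7.7122] v=[-1.3988]
Step 5: x=[7.2804] v=[-1.4392]
Step 6: x=[6.8831] v=[-1.3242]
Step 7: x=[6.5633] v=[-1.0661]
Step 8: x=[6.3554] v=[-0.6929]
Step 9: x=[6.2819] v=[-0.2449]
Step 10: x=[6.3508] v=[0.2296]
First v>=0 after going negative at step 10, time=3.0000

Answer: 3.0000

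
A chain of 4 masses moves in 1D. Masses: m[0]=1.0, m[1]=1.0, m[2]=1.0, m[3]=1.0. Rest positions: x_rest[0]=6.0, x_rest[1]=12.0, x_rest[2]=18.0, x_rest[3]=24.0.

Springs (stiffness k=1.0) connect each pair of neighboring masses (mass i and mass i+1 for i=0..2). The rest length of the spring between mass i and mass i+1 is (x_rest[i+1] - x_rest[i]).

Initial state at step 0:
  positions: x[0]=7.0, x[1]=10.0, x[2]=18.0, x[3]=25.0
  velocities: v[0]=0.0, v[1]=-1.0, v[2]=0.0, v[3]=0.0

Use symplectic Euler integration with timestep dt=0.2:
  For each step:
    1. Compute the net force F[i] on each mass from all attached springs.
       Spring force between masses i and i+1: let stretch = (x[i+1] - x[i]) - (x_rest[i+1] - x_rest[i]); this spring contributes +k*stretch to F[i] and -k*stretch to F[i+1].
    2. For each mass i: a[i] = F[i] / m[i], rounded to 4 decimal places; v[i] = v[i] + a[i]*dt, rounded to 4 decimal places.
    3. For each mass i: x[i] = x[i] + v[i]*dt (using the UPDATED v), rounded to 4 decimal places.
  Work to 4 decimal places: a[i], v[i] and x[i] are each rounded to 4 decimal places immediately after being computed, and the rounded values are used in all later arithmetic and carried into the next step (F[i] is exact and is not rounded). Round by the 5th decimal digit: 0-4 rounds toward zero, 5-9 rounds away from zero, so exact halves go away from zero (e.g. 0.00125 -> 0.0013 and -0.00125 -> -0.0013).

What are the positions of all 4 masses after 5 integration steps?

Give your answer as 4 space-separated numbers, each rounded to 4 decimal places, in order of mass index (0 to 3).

Answer: 5.4693 11.5698 17.5571 24.4039

Derivation:
Step 0: x=[7.0000 10.0000 18.0000 25.0000] v=[0.0000 -1.0000 0.0000 0.0000]
Step 1: x=[6.8800 10.0000 17.9600 24.9600] v=[-0.6000 0.0000 -0.2000 -0.2000]
Step 2: x=[6.6448 10.1936 17.8816 24.8800] v=[-1.1760 0.9680 -0.3920 -0.4000]
Step 3: x=[6.3116 10.5528 17.7756 24.7601] v=[-1.6662 1.7958 -0.5299 -0.5997]
Step 4: x=[5.9080 11.0312 17.6601 24.6008] v=[-2.0180 2.3921 -0.5776 -0.7966]
Step 5: x=[5.4693 11.5698 17.5571 24.4039] v=[-2.1934 2.6932 -0.5152 -0.9847]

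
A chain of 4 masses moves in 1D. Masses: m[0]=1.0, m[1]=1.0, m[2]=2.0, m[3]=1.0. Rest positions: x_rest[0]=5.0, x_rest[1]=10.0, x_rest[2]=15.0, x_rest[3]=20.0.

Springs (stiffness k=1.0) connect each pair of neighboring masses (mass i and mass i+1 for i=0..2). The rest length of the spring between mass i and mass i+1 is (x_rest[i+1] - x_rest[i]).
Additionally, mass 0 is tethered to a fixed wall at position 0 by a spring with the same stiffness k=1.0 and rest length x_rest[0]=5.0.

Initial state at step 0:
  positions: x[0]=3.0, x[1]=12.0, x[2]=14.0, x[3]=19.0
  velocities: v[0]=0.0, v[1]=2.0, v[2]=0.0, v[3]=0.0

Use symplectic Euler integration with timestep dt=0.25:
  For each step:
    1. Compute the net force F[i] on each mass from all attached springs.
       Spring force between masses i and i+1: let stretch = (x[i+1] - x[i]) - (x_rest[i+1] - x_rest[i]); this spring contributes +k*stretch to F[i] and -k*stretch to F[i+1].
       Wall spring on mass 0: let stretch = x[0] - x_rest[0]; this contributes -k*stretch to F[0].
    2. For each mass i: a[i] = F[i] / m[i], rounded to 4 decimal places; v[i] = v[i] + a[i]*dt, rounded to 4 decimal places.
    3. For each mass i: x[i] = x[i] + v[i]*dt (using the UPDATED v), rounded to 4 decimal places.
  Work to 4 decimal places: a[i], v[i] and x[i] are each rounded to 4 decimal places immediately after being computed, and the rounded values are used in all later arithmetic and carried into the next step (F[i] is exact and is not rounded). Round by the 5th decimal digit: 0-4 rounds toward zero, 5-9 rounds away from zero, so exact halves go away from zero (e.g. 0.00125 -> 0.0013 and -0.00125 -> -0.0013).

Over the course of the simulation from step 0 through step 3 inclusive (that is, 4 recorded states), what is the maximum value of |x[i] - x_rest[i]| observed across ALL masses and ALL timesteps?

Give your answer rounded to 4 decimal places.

Answer: 2.0625

Derivation:
Step 0: x=[3.0000 12.0000 14.0000 19.0000] v=[0.0000 2.0000 0.0000 0.0000]
Step 1: x=[3.3750 12.0625 14.0938 19.0000] v=[1.5000 0.2500 0.3750 0.0000]
Step 2: x=[4.0820 11.7090 14.2774 19.0059] v=[2.8281 -1.4141 0.7344 0.0235]
Step 3: x=[5.0106 11.0393 14.5285 19.0288] v=[3.7144 -2.6788 1.0044 0.0914]
Max displacement = 2.0625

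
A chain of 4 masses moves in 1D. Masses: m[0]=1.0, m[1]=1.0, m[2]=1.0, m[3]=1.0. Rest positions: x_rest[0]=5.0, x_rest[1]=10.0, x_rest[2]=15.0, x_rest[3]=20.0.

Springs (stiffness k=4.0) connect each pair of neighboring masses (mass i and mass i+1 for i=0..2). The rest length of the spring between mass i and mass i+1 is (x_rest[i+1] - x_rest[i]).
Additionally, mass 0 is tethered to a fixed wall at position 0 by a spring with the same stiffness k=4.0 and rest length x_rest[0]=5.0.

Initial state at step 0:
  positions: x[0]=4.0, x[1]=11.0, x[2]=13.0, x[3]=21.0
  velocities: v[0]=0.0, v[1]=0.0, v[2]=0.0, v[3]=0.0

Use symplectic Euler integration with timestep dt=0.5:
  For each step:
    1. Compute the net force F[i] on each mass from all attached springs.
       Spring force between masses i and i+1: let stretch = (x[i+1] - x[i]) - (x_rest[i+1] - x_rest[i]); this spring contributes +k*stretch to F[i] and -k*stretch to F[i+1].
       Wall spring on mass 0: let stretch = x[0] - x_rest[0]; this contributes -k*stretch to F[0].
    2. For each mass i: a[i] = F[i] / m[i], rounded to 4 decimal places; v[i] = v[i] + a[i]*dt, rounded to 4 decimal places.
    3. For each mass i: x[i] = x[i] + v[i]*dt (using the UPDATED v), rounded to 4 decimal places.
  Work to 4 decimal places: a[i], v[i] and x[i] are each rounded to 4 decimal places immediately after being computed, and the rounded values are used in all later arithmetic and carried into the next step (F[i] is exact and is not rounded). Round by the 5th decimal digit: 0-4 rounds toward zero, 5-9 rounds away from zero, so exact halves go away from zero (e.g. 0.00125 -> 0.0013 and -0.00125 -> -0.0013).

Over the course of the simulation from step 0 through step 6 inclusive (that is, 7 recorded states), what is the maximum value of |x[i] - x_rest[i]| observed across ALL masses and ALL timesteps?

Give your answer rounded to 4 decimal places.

Answer: 5.0000

Derivation:
Step 0: x=[4.0000 11.0000 13.0000 21.0000] v=[0.0000 0.0000 0.0000 0.0000]
Step 1: x=[7.0000 6.0000 19.0000 18.0000] v=[6.0000 -10.0000 12.0000 -6.0000]
Step 2: x=[2.0000 15.0000 11.0000 21.0000] v=[-10.0000 18.0000 -16.0000 6.0000]
Step 3: x=[8.0000 7.0000 17.0000 19.0000] v=[12.0000 -16.0000 12.0000 -4.0000]
Step 4: x=[5.0000 10.0000 15.0000 20.0000] v=[-6.0000 6.0000 -4.0000 2.0000]
Step 5: x=[2.0000 13.0000 13.0000 21.0000] v=[-6.0000 6.0000 -4.0000 2.0000]
Step 6: x=[8.0000 5.0000 19.0000 19.0000] v=[12.0000 -16.0000 12.0000 -4.0000]
Max displacement = 5.0000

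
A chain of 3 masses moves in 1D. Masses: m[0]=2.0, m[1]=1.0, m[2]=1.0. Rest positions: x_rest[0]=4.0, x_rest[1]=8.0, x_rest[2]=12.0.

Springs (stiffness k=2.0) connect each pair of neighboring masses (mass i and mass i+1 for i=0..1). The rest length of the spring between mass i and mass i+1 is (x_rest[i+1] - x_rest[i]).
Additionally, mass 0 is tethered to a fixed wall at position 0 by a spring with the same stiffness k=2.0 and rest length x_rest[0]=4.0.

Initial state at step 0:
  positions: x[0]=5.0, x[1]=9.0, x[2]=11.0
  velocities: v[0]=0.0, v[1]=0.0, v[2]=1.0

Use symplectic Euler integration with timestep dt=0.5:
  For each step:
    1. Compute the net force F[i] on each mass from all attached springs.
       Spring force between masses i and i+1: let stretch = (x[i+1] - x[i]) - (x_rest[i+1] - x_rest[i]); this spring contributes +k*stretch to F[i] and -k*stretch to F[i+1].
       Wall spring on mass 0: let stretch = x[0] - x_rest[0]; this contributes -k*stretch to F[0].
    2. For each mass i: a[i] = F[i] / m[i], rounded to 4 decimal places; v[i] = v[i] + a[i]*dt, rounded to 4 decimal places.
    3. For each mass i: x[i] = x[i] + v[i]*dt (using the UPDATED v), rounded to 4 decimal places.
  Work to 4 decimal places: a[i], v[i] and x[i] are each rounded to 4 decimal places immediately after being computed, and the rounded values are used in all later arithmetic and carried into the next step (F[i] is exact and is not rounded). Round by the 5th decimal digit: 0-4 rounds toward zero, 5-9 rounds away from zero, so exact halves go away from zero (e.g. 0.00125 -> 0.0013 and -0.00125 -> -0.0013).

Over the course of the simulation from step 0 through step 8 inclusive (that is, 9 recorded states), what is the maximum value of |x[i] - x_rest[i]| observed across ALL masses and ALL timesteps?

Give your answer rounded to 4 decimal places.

Step 0: x=[5.0000 9.0000 11.0000] v=[0.0000 0.0000 1.0000]
Step 1: x=[4.7500 8.0000 12.5000] v=[-0.5000 -2.0000 3.0000]
Step 2: x=[4.1250 7.6250 13.7500] v=[-1.2500 -0.7500 2.5000]
Step 3: x=[3.3438 8.5625 13.9375] v=[-1.5625 1.8750 0.3750]
Step 4: x=[3.0313 9.5782 13.4375] v=[-0.6251 2.0313 -1.0000]
Step 5: x=[3.5977 9.2501 13.0079] v=[1.1327 -0.6563 -0.8593]
Step 6: x=[4.6778 7.9747 12.6994] v=[2.1601 -2.5509 -0.6171]
Step 7: x=[5.4127 7.4132 12.0285] v=[1.4697 -1.1231 -1.3418]
Step 8: x=[5.2945 8.1591 11.0500] v=[-0.2364 1.4917 -1.9571]
Max displacement = 1.9375

Answer: 1.9375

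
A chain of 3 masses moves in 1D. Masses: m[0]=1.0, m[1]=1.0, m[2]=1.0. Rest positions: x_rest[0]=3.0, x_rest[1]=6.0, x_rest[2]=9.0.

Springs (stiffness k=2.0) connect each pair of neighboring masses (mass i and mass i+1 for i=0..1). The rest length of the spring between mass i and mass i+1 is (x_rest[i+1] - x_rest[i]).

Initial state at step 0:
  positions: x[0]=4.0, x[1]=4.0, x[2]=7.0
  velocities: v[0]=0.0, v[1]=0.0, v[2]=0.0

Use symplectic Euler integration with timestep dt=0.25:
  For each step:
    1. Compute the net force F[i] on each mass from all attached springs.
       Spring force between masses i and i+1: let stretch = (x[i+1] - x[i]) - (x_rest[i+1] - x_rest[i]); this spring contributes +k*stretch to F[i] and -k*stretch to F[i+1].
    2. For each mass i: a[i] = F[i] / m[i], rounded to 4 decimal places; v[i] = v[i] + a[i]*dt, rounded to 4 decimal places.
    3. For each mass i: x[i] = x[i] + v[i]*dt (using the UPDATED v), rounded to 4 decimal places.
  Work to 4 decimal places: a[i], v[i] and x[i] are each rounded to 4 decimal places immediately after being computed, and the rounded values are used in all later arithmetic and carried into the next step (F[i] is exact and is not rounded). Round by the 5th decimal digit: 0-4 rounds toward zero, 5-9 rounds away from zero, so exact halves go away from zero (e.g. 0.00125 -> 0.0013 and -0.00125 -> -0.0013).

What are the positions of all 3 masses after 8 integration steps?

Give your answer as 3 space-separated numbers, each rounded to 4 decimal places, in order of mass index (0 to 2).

Step 0: x=[4.0000 4.0000 7.0000] v=[0.0000 0.0000 0.0000]
Step 1: x=[3.6250 4.3750 7.0000] v=[-1.5000 1.5000 0.0000]
Step 2: x=[2.9688 4.9844 7.0469] v=[-2.6250 2.4375 0.1875]
Step 3: x=[2.1895 5.5997 7.2110] v=[-3.1172 2.4610 0.6563]
Step 4: x=[1.4615 5.9901 7.5487] v=[-2.9121 1.5616 1.3507]
Step 5: x=[0.9246 6.0093 8.0666] v=[-2.1478 0.0766 2.0714]
Step 6: x=[0.6482 5.6500 8.7023] v=[-1.1055 -1.4371 2.5428]
Step 7: x=[0.6221 5.0470 9.3315] v=[-0.1046 -2.4119 2.5167]
Step 8: x=[0.7741 4.4265 9.8001] v=[0.6079 -2.4821 1.8745]

Answer: 0.7741 4.4265 9.8001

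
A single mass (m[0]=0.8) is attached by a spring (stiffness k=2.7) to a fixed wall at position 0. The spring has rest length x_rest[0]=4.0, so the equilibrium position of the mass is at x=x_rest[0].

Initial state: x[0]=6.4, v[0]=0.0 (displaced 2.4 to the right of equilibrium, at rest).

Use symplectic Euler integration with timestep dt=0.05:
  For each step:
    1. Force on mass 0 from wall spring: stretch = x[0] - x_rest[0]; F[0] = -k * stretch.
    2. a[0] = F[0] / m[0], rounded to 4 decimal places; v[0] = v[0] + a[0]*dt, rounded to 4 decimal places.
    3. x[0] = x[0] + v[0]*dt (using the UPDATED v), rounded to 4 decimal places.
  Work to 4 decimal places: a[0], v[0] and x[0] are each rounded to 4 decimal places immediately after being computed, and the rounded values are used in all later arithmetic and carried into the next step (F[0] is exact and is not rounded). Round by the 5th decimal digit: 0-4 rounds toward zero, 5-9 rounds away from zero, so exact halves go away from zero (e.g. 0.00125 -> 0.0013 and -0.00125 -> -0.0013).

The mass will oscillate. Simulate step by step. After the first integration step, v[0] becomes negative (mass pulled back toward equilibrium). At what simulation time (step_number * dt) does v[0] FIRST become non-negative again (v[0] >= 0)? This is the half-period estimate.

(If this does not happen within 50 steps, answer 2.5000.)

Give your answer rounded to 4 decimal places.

Answer: 1.7500

Derivation:
Step 0: x=[6.4000] v=[0.0000]
Step 1: x=[6.3798] v=[-0.4050]
Step 2: x=[6.3395] v=[-0.8066]
Step 3: x=[6.2794] v=[-1.2014]
Step 4: x=[6.2001] v=[-1.5861]
Step 5: x=[6.1022] v=[-1.9574]
Step 6: x=[5.9866] v=[-2.3121]
Step 7: x=[5.8542] v=[-2.6473]
Step 8: x=[5.7062] v=[-2.9602]
Step 9: x=[5.5438] v=[-3.2481]
Step 10: x=[5.3684] v=[-3.5086]
Step 11: x=[5.1814] v=[-3.7395]
Step 12: x=[4.9845] v=[-3.9389]
Step 13: x=[4.7793] v=[-4.1050]
Step 14: x=[4.5675] v=[-4.2365]
Step 15: x=[4.3509] v=[-4.3323]
Step 16: x=[4.1313] v=[-4.3915]
Step 17: x=[3.9106] v=[-4.4137]
Step 18: x=[3.6907] v=[-4.3986]
Step 19: x=[3.4734] v=[-4.3464]
Step 20: x=[3.2605] v=[-4.2575]
Step 21: x=[3.0539] v=[-4.1327]
Step 22: x=[2.8553] v=[-3.9730]
Step 23: x=[2.6663] v=[-3.7798]
Step 24: x=[2.4886] v=[-3.5547]
Step 25: x=[2.3236] v=[-3.2997]
Step 26: x=[2.1728] v=[-3.0168]
Step 27: x=[2.0374] v=[-2.7085]
Step 28: x=[1.9185] v=[-2.3773]
Step 29: x=[1.8172] v=[-2.0260]
Step 30: x=[1.7343] v=[-1.6577]
Step 31: x=[1.6705] v=[-1.2754]
Step 32: x=[1.6264] v=[-0.8823]
Step 33: x=[1.6023] v=[-0.4818]
Step 34: x=[1.5984] v=[-0.0772]
Step 35: x=[1.6148] v=[0.3281]
First v>=0 after going negative at step 35, time=1.7500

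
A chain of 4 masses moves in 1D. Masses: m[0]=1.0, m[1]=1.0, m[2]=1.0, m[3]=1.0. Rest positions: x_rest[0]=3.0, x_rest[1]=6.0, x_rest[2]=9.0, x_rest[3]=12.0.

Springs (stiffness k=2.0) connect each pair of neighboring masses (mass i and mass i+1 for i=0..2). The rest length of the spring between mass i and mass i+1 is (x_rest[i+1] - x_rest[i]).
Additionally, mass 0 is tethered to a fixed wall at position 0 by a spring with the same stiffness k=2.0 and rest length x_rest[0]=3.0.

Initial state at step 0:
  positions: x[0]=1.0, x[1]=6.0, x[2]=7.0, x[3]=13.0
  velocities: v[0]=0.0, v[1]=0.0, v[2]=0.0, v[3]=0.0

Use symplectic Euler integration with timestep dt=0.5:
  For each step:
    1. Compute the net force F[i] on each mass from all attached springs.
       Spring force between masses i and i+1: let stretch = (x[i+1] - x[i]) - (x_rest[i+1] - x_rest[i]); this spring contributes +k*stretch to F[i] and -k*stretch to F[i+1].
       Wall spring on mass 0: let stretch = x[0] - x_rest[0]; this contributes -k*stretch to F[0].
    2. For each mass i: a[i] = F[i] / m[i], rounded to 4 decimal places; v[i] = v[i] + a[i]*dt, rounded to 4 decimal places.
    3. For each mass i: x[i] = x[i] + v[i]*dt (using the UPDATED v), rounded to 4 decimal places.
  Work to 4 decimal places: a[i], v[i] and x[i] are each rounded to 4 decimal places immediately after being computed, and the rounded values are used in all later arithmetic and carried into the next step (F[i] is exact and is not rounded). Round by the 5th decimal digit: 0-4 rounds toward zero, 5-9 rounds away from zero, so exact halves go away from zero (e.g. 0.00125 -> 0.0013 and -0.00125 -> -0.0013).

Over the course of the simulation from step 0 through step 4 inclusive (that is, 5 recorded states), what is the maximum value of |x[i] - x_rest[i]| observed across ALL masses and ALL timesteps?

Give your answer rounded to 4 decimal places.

Answer: 2.7500

Derivation:
Step 0: x=[1.0000 6.0000 7.0000 13.0000] v=[0.0000 0.0000 0.0000 0.0000]
Step 1: x=[3.0000 4.0000 9.5000 11.5000] v=[4.0000 -4.0000 5.0000 -3.0000]
Step 2: x=[4.0000 4.2500 10.2500 10.5000] v=[2.0000 0.5000 1.5000 -2.0000]
Step 3: x=[3.1250 7.3750 8.1250 10.8750] v=[-1.7500 6.2500 -4.2500 0.7500]
Step 4: x=[2.8125 8.7500 7.0000 11.3750] v=[-0.6250 2.7500 -2.2500 1.0000]
Max displacement = 2.7500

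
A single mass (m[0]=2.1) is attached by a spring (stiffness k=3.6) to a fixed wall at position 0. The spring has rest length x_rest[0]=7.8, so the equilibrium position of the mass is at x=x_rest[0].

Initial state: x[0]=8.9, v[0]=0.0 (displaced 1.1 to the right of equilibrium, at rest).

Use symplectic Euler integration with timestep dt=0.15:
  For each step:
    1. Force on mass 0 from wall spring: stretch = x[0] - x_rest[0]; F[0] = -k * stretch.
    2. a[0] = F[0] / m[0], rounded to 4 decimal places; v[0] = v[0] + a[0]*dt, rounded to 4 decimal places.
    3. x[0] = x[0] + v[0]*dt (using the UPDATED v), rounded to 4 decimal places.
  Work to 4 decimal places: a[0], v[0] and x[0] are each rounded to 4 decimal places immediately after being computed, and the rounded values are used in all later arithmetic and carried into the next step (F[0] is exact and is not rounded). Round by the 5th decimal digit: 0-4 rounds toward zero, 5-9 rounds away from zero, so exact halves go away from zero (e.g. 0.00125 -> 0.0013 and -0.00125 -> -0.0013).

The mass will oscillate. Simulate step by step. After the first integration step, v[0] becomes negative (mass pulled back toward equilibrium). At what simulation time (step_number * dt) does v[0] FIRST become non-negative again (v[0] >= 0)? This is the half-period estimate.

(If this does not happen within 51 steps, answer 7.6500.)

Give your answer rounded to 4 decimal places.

Step 0: x=[8.9000] v=[0.0000]
Step 1: x=[8.8576] v=[-0.2829]
Step 2: x=[8.7744] v=[-0.5549]
Step 3: x=[8.6536] v=[-0.8055]
Step 4: x=[8.4999] v=[-1.0250]
Step 5: x=[8.3192] v=[-1.2050]
Step 6: x=[8.1184] v=[-1.3385]
Step 7: x=[7.9053] v=[-1.4204]
Step 8: x=[7.6882] v=[-1.4475]
Step 9: x=[7.4754] v=[-1.4187]
Step 10: x=[7.2751] v=[-1.3352]
Step 11: x=[7.0951] v=[-1.2002]
Step 12: x=[6.9423] v=[-1.0189]
Step 13: x=[6.8225] v=[-0.7984]
Step 14: x=[6.7405] v=[-0.5470]
Step 15: x=[6.6993] v=[-0.2746]
Step 16: x=[6.7006] v=[0.0084]
First v>=0 after going negative at step 16, time=2.4000

Answer: 2.4000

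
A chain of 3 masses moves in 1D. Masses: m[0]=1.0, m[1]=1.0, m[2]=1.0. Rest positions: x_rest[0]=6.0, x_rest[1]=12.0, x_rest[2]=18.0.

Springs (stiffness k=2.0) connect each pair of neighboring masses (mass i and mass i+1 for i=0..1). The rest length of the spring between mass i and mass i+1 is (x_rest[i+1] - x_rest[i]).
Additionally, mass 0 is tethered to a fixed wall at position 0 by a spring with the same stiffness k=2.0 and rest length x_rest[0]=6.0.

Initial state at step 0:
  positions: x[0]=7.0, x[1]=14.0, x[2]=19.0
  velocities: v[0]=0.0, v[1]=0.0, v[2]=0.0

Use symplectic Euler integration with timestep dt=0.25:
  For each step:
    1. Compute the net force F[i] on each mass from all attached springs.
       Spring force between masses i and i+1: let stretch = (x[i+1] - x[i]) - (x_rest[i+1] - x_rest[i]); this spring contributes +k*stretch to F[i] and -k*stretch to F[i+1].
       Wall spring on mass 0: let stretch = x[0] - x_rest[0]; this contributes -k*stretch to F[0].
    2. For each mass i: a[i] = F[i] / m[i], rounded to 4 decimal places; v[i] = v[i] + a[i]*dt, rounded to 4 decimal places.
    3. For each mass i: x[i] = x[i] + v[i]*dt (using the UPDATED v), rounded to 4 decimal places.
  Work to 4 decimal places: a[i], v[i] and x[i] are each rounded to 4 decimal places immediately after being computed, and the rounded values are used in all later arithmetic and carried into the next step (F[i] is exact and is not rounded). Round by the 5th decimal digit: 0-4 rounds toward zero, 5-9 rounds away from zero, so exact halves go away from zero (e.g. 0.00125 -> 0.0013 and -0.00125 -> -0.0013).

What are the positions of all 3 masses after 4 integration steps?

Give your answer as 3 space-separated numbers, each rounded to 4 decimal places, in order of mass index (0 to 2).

Answer: 6.6463 12.4783 19.6506

Derivation:
Step 0: x=[7.0000 14.0000 19.0000] v=[0.0000 0.0000 0.0000]
Step 1: x=[7.0000 13.7500 19.1250] v=[0.0000 -1.0000 0.5000]
Step 2: x=[6.9688 13.3281 19.3281] v=[-0.1250 -1.6875 0.8125]
Step 3: x=[6.8614 12.8613 19.5312] v=[-0.4298 -1.8672 0.8125]
Step 4: x=[6.6463 12.4783 19.6506] v=[-0.8606 -1.5322 0.4776]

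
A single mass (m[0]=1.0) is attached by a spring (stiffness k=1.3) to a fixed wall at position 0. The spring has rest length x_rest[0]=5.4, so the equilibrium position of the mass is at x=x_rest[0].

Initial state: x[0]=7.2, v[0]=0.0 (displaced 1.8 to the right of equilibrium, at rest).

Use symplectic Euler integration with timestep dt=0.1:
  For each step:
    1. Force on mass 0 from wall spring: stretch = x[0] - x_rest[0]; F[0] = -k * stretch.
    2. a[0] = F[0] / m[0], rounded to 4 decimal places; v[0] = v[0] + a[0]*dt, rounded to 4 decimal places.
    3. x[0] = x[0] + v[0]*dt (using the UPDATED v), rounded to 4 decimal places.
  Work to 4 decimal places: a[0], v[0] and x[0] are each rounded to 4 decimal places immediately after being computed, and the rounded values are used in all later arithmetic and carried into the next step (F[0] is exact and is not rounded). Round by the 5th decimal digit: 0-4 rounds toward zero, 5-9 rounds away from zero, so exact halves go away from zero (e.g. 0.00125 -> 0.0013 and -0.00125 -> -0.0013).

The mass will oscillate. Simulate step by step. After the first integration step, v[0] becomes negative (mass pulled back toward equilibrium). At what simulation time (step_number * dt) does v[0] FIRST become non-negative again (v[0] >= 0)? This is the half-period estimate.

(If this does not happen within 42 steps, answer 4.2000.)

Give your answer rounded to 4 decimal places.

Step 0: x=[7.2000] v=[0.0000]
Step 1: x=[7.1766] v=[-0.2340]
Step 2: x=[7.1301] v=[-0.4650]
Step 3: x=[7.0611] v=[-0.6899]
Step 4: x=[6.9705] v=[-0.9058]
Step 5: x=[6.8595] v=[-1.1100]
Step 6: x=[6.7295] v=[-1.2997]
Step 7: x=[6.5823] v=[-1.4725]
Step 8: x=[6.4197] v=[-1.6262]
Step 9: x=[6.2438] v=[-1.7588]
Step 10: x=[6.0570] v=[-1.8685]
Step 11: x=[5.8616] v=[-1.9539]
Step 12: x=[5.6602] v=[-2.0139]
Step 13: x=[5.4554] v=[-2.0477]
Step 14: x=[5.2499] v=[-2.0549]
Step 15: x=[5.0464] v=[-2.0354]
Step 16: x=[4.8475] v=[-1.9894]
Step 17: x=[4.6557] v=[-1.9176]
Step 18: x=[4.4736] v=[-1.8208]
Step 19: x=[4.3036] v=[-1.7004]
Step 20: x=[4.1478] v=[-1.5579]
Step 21: x=[4.0083] v=[-1.3951]
Step 22: x=[3.8869] v=[-1.2142]
Step 23: x=[3.7852] v=[-1.0175]
Step 24: x=[3.7044] v=[-0.8076]
Step 25: x=[3.6457] v=[-0.5872]
Step 26: x=[3.6098] v=[-0.3591]
Step 27: x=[3.5972] v=[-0.1264]
Step 28: x=[3.6080] v=[0.1080]
First v>=0 after going negative at step 28, time=2.8000

Answer: 2.8000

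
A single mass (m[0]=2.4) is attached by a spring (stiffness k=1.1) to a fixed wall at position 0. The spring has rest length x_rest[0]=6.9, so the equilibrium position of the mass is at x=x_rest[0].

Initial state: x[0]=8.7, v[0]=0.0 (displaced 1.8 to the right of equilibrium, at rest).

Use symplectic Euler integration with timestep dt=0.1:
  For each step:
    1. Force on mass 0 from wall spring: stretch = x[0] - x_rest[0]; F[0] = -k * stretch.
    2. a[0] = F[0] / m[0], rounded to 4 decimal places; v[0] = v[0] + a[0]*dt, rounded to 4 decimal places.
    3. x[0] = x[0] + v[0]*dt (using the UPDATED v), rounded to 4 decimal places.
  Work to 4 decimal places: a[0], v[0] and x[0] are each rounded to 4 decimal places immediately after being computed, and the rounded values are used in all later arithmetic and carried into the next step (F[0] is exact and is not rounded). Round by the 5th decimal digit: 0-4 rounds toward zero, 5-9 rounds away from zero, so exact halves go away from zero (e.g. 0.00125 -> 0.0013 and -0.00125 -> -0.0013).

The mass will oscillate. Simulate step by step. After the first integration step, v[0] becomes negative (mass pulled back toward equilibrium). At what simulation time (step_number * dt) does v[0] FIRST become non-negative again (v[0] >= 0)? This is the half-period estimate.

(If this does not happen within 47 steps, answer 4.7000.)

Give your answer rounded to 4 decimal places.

Answer: 4.7000

Derivation:
Step 0: x=[8.7000] v=[0.0000]
Step 1: x=[8.6918] v=[-0.0825]
Step 2: x=[8.6753] v=[-0.1646]
Step 3: x=[8.6507] v=[-0.2460]
Step 4: x=[8.6181] v=[-0.3262]
Step 5: x=[8.5776] v=[-0.4050]
Step 6: x=[8.5294] v=[-0.4819]
Step 7: x=[8.4737] v=[-0.5566]
Step 8: x=[8.4108] v=[-0.6287]
Step 9: x=[8.3410] v=[-0.6980]
Step 10: x=[8.2646] v=[-0.7641]
Step 11: x=[8.1819] v=[-0.8266]
Step 12: x=[8.0934] v=[-0.8854]
Step 13: x=[7.9994] v=[-0.9401]
Step 14: x=[7.9004] v=[-0.9905]
Step 15: x=[7.7968] v=[-1.0364]
Step 16: x=[7.6891] v=[-1.0775]
Step 17: x=[7.5777] v=[-1.1137]
Step 18: x=[7.4632] v=[-1.1448]
Step 19: x=[7.3461] v=[-1.1706]
Step 20: x=[7.2270] v=[-1.1911]
Step 21: x=[7.1064] v=[-1.2061]
Step 22: x=[6.9848] v=[-1.2156]
Step 23: x=[6.8629] v=[-1.2195]
Step 24: x=[6.7411] v=[-1.2178]
Step 25: x=[6.6201] v=[-1.2105]
Step 26: x=[6.5003] v=[-1.1977]
Step 27: x=[6.3824] v=[-1.1794]
Step 28: x=[6.2668] v=[-1.1557]
Step 29: x=[6.1541] v=[-1.1267]
Step 30: x=[6.0449] v=[-1.0925]
Step 31: x=[5.9396] v=[-1.0533]
Step 32: x=[5.8387] v=[-1.0093]
Step 33: x=[5.7426] v=[-0.9607]
Step 34: x=[5.6518] v=[-0.9077]
Step 35: x=[5.5668] v=[-0.8505]
Step 36: x=[5.4879] v=[-0.7894]
Step 37: x=[5.4154] v=[-0.7247]
Step 38: x=[5.3497] v=[-0.6567]
Step 39: x=[5.2911] v=[-0.5856]
Step 40: x=[5.2399] v=[-0.5119]
Step 41: x=[5.1963] v=[-0.4358]
Step 42: x=[5.1605] v=[-0.3577]
Step 43: x=[5.1327] v=[-0.2780]
Step 44: x=[5.1130] v=[-0.1970]
Step 45: x=[5.1015] v=[-0.1151]
Step 46: x=[5.0982] v=[-0.0327]
Step 47: x=[5.1032] v=[0.0499]
First v>=0 after going negative at step 47, time=4.7000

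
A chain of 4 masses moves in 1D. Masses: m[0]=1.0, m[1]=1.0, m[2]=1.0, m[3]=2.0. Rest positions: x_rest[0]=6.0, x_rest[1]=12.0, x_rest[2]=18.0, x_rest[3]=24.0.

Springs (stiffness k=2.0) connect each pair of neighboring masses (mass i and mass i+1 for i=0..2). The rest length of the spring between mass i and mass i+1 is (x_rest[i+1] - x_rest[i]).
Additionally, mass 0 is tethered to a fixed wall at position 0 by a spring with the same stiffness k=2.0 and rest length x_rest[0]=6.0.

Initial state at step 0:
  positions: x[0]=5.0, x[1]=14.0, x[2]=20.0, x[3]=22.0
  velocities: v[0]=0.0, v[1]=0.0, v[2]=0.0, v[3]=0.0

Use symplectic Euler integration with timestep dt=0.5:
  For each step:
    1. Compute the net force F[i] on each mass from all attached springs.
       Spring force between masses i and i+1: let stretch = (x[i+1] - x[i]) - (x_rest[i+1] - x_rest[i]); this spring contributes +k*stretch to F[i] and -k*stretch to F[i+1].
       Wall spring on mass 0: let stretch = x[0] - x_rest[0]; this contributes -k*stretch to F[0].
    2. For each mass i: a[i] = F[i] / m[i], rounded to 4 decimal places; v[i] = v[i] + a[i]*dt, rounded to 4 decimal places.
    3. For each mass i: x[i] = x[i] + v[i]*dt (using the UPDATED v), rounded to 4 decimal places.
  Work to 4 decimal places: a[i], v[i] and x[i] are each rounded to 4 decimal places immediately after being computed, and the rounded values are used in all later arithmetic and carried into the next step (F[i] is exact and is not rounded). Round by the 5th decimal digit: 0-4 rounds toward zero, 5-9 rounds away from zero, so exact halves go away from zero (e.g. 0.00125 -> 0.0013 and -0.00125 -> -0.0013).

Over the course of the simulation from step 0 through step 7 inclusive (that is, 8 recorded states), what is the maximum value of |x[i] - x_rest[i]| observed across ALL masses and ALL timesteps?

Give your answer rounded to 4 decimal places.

Step 0: x=[5.0000 14.0000 20.0000 22.0000] v=[0.0000 0.0000 0.0000 0.0000]
Step 1: x=[7.0000 12.5000 18.0000 23.0000] v=[4.0000 -3.0000 -4.0000 2.0000]
Step 2: x=[8.2500 11.0000 15.7500 24.2500] v=[2.5000 -3.0000 -4.5000 2.5000]
Step 3: x=[6.7500 10.5000 15.3750 24.8750] v=[-3.0000 -1.0000 -0.7500 1.2500]
Step 4: x=[3.7500 10.5625 17.3125 24.6250] v=[-6.0000 0.1250 3.8750 -0.5000]
Step 5: x=[2.2813 10.5938 19.5313 24.0469] v=[-2.9375 0.0625 4.4375 -1.1563]
Step 6: x=[3.8282 10.9376 19.5391 23.8399] v=[3.0937 0.6875 0.0156 -0.4141]
Step 7: x=[7.0157 12.0274 17.3966 24.0577] v=[6.3749 2.1796 -4.2851 0.4355]
Max displacement = 3.7187

Answer: 3.7187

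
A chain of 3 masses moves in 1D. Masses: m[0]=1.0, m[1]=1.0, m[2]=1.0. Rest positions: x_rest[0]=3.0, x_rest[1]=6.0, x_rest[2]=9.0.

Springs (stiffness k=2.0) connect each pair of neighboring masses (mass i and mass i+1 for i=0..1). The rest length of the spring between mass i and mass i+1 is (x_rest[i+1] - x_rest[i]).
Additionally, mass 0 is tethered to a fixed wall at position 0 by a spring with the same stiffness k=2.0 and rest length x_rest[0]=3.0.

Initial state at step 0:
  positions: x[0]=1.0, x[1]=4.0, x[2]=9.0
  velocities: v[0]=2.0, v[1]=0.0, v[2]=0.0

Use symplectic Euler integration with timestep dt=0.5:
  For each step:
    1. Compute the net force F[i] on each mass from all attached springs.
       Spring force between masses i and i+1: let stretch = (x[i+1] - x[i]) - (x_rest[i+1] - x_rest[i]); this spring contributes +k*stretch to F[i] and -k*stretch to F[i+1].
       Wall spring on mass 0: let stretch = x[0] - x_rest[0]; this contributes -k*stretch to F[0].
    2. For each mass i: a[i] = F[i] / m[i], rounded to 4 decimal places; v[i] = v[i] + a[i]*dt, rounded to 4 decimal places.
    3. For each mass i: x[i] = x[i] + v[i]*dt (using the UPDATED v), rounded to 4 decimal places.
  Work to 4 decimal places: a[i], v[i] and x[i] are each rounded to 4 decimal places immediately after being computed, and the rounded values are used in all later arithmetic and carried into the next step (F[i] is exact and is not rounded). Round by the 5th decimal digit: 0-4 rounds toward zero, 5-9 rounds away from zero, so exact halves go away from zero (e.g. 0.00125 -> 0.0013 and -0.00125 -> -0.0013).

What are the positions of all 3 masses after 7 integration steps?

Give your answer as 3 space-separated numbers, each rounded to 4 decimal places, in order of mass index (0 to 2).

Answer: 2.0938 6.9376 11.6094

Derivation:
Step 0: x=[1.0000 4.0000 9.0000] v=[2.0000 0.0000 0.0000]
Step 1: x=[3.0000 5.0000 8.0000] v=[4.0000 2.0000 -2.0000]
Step 2: x=[4.5000 6.5000 7.0000] v=[3.0000 3.0000 -2.0000]
Step 3: x=[4.7500 7.2500 7.2500] v=[0.5000 1.5000 0.5000]
Step 4: x=[3.8750 6.7500 9.0000] v=[-1.7500 -1.0000 3.5000]
Step 5: x=[2.5000 5.9375 11.1250] v=[-2.7500 -1.6250 4.2500]
Step 6: x=[1.5938 6.0000 12.1563] v=[-1.8125 0.1250 2.0625]
Step 7: x=[2.0938 6.9376 11.6094] v=[0.9999 1.8751 -1.0938]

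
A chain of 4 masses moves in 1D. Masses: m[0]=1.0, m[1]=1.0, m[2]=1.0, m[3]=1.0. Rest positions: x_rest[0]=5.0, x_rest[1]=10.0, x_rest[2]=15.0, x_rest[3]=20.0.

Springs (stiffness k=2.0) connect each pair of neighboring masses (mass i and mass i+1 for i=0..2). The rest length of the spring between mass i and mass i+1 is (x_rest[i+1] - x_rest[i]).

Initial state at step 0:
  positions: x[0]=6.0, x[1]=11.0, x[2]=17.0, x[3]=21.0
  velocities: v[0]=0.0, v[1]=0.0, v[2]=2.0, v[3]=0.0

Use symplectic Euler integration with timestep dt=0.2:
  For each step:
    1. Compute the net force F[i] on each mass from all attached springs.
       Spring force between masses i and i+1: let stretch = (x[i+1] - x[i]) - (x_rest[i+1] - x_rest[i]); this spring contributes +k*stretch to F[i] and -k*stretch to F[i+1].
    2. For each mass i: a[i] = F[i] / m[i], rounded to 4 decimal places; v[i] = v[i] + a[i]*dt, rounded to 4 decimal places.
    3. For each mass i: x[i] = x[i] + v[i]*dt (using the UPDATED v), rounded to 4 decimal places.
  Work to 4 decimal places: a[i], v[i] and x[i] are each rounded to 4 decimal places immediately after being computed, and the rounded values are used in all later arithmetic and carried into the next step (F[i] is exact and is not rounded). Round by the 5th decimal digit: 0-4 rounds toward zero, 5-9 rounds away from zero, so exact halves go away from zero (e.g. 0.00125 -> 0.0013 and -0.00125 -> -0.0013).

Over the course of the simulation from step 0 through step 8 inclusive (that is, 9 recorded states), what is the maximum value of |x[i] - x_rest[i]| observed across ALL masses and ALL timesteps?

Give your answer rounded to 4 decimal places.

Step 0: x=[6.0000 11.0000 17.0000 21.0000] v=[0.0000 0.0000 2.0000 0.0000]
Step 1: x=[6.0000 11.0800 17.2400 21.0800] v=[0.0000 0.4000 1.2000 0.4000]
Step 2: x=[6.0064 11.2464 17.2944 21.2528] v=[0.0320 0.8320 0.2720 0.8640]
Step 3: x=[6.0320 11.4774 17.1816 21.5089] v=[0.1280 1.1552 -0.5638 1.2806]
Step 4: x=[6.0932 11.7291 16.9587 21.8188] v=[0.3062 1.2587 -1.1146 1.5497]
Step 5: x=[6.2053 11.9483 16.7062 22.1399] v=[0.5606 1.0962 -1.2624 1.6057]
Step 6: x=[6.3769 12.0887 16.5078 22.4263] v=[0.8578 0.7022 -0.9921 1.4322]
Step 7: x=[6.6054 12.1257 16.4293 22.6393] v=[1.1425 0.1851 -0.3923 1.0648]
Step 8: x=[6.8755 12.0654 16.5034 22.7555] v=[1.3506 -0.3016 0.3703 0.5808]
Max displacement = 2.7555

Answer: 2.7555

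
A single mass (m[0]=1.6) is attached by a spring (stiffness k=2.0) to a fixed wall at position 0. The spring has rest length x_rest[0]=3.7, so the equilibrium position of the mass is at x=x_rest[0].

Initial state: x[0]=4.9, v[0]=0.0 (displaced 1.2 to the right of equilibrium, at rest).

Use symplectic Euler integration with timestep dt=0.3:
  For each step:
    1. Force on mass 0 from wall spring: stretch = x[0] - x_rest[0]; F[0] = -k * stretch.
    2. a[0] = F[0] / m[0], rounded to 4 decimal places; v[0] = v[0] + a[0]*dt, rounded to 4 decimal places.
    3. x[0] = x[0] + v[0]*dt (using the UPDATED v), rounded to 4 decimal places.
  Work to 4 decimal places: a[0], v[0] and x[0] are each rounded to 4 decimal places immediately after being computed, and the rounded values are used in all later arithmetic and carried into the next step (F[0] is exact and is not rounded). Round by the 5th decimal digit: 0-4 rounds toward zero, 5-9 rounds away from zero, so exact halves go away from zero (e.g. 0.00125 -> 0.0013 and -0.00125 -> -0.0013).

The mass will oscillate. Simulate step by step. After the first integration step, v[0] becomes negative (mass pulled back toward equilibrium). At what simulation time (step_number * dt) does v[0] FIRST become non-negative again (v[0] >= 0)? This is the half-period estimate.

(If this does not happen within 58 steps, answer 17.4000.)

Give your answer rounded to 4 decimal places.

Step 0: x=[4.9000] v=[0.0000]
Step 1: x=[4.7650] v=[-0.4500]
Step 2: x=[4.5102] v=[-0.8494]
Step 3: x=[4.1642] v=[-1.1532]
Step 4: x=[3.7660] v=[-1.3273]
Step 5: x=[3.3604] v=[-1.3521]
Step 6: x=[2.9930] v=[-1.2248]
Step 7: x=[2.7051] v=[-0.9597]
Step 8: x=[2.5291] v=[-0.5866]
Step 9: x=[2.4849] v=[-0.1475]
Step 10: x=[2.5774] v=[0.3082]
First v>=0 after going negative at step 10, time=3.0000

Answer: 3.0000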